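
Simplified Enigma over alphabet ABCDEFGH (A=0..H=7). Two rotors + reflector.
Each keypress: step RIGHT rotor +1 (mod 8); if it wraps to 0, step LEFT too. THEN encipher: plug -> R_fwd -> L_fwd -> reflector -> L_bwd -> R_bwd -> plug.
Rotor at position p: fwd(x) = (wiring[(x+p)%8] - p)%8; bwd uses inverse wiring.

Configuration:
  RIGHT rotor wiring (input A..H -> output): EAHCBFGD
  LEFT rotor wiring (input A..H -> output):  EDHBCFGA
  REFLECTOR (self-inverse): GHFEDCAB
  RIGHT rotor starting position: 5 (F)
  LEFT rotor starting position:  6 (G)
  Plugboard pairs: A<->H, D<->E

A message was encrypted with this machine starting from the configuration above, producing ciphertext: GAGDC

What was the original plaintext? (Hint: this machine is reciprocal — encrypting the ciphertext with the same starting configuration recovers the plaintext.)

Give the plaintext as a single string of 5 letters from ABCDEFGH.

Char 1 ('G'): step: R->6, L=6; G->plug->G->R->D->L->F->refl->C->L'->B->R'->E->plug->D
Char 2 ('A'): step: R->7, L=6; A->plug->H->R->H->L->H->refl->B->L'->E->R'->A->plug->H
Char 3 ('G'): step: R->0, L->7 (L advanced); G->plug->G->R->G->L->G->refl->A->L'->D->R'->H->plug->A
Char 4 ('D'): step: R->1, L=7; D->plug->E->R->E->L->C->refl->F->L'->B->R'->C->plug->C
Char 5 ('C'): step: R->2, L=7; C->plug->C->R->H->L->H->refl->B->L'->A->R'->B->plug->B

Answer: DHACB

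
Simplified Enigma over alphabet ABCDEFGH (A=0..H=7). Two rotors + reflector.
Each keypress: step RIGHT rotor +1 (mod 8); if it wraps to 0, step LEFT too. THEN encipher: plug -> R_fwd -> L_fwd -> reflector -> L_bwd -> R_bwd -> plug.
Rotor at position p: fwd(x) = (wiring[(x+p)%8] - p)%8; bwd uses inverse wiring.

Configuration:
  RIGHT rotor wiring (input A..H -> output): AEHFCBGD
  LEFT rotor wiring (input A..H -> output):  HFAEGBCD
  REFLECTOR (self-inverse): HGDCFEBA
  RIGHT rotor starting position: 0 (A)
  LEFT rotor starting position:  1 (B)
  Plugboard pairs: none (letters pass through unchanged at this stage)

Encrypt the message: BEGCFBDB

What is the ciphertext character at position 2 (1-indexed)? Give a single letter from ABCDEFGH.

Char 1 ('B'): step: R->1, L=1; B->plug->B->R->G->L->C->refl->D->L'->C->R'->G->plug->G
Char 2 ('E'): step: R->2, L=1; E->plug->E->R->E->L->A->refl->H->L'->B->R'->F->plug->F

F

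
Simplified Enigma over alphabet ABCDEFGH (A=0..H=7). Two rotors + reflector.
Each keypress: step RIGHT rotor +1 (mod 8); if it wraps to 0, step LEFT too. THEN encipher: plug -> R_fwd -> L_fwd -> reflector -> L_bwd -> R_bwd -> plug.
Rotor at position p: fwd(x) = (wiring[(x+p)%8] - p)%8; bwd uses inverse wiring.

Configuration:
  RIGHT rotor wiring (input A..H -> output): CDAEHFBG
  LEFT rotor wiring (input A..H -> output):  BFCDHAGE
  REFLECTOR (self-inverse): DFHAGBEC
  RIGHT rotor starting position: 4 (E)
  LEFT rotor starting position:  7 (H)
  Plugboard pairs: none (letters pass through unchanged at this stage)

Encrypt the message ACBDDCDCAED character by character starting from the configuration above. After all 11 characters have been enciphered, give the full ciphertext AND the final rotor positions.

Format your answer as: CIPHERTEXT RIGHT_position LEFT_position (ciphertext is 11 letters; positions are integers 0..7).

Answer: EEEABDFACCF 7 0

Derivation:
Char 1 ('A'): step: R->5, L=7; A->plug->A->R->A->L->F->refl->B->L'->G->R'->E->plug->E
Char 2 ('C'): step: R->6, L=7; C->plug->C->R->E->L->E->refl->G->L'->C->R'->E->plug->E
Char 3 ('B'): step: R->7, L=7; B->plug->B->R->D->L->D->refl->A->L'->F->R'->E->plug->E
Char 4 ('D'): step: R->0, L->0 (L advanced); D->plug->D->R->E->L->H->refl->C->L'->C->R'->A->plug->A
Char 5 ('D'): step: R->1, L=0; D->plug->D->R->G->L->G->refl->E->L'->H->R'->B->plug->B
Char 6 ('C'): step: R->2, L=0; C->plug->C->R->F->L->A->refl->D->L'->D->R'->D->plug->D
Char 7 ('D'): step: R->3, L=0; D->plug->D->R->G->L->G->refl->E->L'->H->R'->F->plug->F
Char 8 ('C'): step: R->4, L=0; C->plug->C->R->F->L->A->refl->D->L'->D->R'->A->plug->A
Char 9 ('A'): step: R->5, L=0; A->plug->A->R->A->L->B->refl->F->L'->B->R'->C->plug->C
Char 10 ('E'): step: R->6, L=0; E->plug->E->R->C->L->C->refl->H->L'->E->R'->C->plug->C
Char 11 ('D'): step: R->7, L=0; D->plug->D->R->B->L->F->refl->B->L'->A->R'->F->plug->F
Final: ciphertext=EEEABDFACCF, RIGHT=7, LEFT=0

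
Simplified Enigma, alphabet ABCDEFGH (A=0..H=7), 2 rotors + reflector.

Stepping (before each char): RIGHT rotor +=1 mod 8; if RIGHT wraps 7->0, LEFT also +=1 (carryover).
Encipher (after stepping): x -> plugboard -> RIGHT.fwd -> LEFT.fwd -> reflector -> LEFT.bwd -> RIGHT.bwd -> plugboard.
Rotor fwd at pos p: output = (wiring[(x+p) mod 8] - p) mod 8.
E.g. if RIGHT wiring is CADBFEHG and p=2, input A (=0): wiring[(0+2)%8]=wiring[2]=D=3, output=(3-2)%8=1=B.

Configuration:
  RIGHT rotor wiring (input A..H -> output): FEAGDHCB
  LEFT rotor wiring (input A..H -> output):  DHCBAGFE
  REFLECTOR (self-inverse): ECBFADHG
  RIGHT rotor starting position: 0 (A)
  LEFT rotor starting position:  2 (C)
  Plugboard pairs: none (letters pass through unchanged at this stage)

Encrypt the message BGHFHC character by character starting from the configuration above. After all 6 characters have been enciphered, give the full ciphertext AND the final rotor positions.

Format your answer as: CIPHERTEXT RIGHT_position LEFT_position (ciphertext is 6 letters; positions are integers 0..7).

Answer: HEEBBA 6 2

Derivation:
Char 1 ('B'): step: R->1, L=2; B->plug->B->R->H->L->F->refl->D->L'->E->R'->H->plug->H
Char 2 ('G'): step: R->2, L=2; G->plug->G->R->D->L->E->refl->A->L'->A->R'->E->plug->E
Char 3 ('H'): step: R->3, L=2; H->plug->H->R->F->L->C->refl->B->L'->G->R'->E->plug->E
Char 4 ('F'): step: R->4, L=2; F->plug->F->R->A->L->A->refl->E->L'->D->R'->B->plug->B
Char 5 ('H'): step: R->5, L=2; H->plug->H->R->G->L->B->refl->C->L'->F->R'->B->plug->B
Char 6 ('C'): step: R->6, L=2; C->plug->C->R->H->L->F->refl->D->L'->E->R'->A->plug->A
Final: ciphertext=HEEBBA, RIGHT=6, LEFT=2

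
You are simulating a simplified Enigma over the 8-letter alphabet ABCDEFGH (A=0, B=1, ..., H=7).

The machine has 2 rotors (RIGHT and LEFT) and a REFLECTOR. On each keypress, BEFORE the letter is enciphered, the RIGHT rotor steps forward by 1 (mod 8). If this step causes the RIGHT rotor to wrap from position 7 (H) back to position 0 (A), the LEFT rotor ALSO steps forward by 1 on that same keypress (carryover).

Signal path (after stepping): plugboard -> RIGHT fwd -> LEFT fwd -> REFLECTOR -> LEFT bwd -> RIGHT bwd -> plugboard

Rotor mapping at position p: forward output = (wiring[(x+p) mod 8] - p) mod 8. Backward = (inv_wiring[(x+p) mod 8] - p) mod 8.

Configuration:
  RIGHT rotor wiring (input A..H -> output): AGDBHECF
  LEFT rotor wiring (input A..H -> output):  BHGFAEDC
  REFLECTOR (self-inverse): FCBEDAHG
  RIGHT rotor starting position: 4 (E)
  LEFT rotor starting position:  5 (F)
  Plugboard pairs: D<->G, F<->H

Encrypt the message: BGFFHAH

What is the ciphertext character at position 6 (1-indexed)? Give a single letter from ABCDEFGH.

Char 1 ('B'): step: R->5, L=5; B->plug->B->R->F->L->B->refl->C->L'->E->R'->G->plug->D
Char 2 ('G'): step: R->6, L=5; G->plug->D->R->A->L->H->refl->G->L'->B->R'->G->plug->D
Char 3 ('F'): step: R->7, L=5; F->plug->H->R->D->L->E->refl->D->L'->H->R'->C->plug->C
Char 4 ('F'): step: R->0, L->6 (L advanced); F->plug->H->R->F->L->H->refl->G->L'->H->R'->E->plug->E
Char 5 ('H'): step: R->1, L=6; H->plug->F->R->B->L->E->refl->D->L'->C->R'->B->plug->B
Char 6 ('A'): step: R->2, L=6; A->plug->A->R->B->L->E->refl->D->L'->C->R'->D->plug->G

G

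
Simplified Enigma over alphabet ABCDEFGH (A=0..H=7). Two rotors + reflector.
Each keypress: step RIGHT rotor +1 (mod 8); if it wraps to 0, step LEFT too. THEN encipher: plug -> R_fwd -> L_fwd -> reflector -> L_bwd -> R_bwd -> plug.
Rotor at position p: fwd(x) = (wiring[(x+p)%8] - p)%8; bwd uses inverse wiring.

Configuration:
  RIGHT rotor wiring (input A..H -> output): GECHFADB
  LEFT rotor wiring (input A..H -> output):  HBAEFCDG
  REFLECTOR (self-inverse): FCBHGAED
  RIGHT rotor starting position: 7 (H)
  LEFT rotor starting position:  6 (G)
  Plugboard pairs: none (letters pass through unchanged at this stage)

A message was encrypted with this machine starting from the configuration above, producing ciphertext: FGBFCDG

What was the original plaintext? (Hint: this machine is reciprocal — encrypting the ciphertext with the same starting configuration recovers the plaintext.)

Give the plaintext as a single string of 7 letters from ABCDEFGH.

Char 1 ('F'): step: R->0, L->7 (L advanced); F->plug->F->R->A->L->H->refl->D->L'->G->R'->A->plug->A
Char 2 ('G'): step: R->1, L=7; G->plug->G->R->A->L->H->refl->D->L'->G->R'->C->plug->C
Char 3 ('B'): step: R->2, L=7; B->plug->B->R->F->L->G->refl->E->L'->H->R'->F->plug->F
Char 4 ('F'): step: R->3, L=7; F->plug->F->R->D->L->B->refl->C->L'->C->R'->B->plug->B
Char 5 ('C'): step: R->4, L=7; C->plug->C->R->H->L->E->refl->G->L'->F->R'->D->plug->D
Char 6 ('D'): step: R->5, L=7; D->plug->D->R->B->L->A->refl->F->L'->E->R'->C->plug->C
Char 7 ('G'): step: R->6, L=7; G->plug->G->R->H->L->E->refl->G->L'->F->R'->A->plug->A

Answer: ACFBDCA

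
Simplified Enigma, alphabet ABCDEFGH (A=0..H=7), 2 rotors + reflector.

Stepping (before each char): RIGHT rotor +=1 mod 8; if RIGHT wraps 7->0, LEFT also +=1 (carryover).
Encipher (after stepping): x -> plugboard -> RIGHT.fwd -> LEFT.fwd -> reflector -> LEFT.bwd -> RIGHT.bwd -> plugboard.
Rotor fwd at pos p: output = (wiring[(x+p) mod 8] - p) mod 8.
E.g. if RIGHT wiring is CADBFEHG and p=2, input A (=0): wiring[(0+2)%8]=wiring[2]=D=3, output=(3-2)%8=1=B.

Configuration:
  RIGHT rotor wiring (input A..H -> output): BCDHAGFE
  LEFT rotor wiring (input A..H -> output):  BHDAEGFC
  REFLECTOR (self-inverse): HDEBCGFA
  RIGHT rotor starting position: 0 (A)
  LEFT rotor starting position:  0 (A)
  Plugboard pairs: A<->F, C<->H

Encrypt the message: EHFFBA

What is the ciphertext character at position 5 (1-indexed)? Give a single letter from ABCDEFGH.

Char 1 ('E'): step: R->1, L=0; E->plug->E->R->F->L->G->refl->F->L'->G->R'->C->plug->H
Char 2 ('H'): step: R->2, L=0; H->plug->C->R->G->L->F->refl->G->L'->F->R'->B->plug->B
Char 3 ('F'): step: R->3, L=0; F->plug->A->R->E->L->E->refl->C->L'->H->R'->G->plug->G
Char 4 ('F'): step: R->4, L=0; F->plug->A->R->E->L->E->refl->C->L'->H->R'->G->plug->G
Char 5 ('B'): step: R->5, L=0; B->plug->B->R->A->L->B->refl->D->L'->C->R'->G->plug->G

G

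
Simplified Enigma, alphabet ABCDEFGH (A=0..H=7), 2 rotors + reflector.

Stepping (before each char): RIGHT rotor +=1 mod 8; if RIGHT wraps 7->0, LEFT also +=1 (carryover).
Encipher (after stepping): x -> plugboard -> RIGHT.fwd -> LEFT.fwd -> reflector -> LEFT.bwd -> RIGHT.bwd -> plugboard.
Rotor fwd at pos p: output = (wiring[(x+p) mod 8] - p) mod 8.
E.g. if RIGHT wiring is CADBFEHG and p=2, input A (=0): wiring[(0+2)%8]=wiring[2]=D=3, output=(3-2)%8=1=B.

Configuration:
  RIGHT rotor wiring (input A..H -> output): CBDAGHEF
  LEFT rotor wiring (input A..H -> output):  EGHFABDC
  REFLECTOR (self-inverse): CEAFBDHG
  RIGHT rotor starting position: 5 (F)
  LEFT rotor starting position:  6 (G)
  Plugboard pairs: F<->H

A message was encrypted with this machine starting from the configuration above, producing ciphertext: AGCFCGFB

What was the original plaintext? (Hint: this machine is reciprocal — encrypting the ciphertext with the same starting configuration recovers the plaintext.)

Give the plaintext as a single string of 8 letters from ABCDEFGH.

Char 1 ('A'): step: R->6, L=6; A->plug->A->R->G->L->C->refl->A->L'->D->R'->D->plug->D
Char 2 ('G'): step: R->7, L=6; G->plug->G->R->A->L->F->refl->D->L'->H->R'->F->plug->H
Char 3 ('C'): step: R->0, L->7 (L advanced); C->plug->C->R->D->L->A->refl->C->L'->G->R'->E->plug->E
Char 4 ('F'): step: R->1, L=7; F->plug->H->R->B->L->F->refl->D->L'->A->R'->A->plug->A
Char 5 ('C'): step: R->2, L=7; C->plug->C->R->E->L->G->refl->H->L'->C->R'->E->plug->E
Char 6 ('G'): step: R->3, L=7; G->plug->G->R->G->L->C->refl->A->L'->D->R'->B->plug->B
Char 7 ('F'): step: R->4, L=7; F->plug->H->R->E->L->G->refl->H->L'->C->R'->A->plug->A
Char 8 ('B'): step: R->5, L=7; B->plug->B->R->H->L->E->refl->B->L'->F->R'->D->plug->D

Answer: DHEAEBAD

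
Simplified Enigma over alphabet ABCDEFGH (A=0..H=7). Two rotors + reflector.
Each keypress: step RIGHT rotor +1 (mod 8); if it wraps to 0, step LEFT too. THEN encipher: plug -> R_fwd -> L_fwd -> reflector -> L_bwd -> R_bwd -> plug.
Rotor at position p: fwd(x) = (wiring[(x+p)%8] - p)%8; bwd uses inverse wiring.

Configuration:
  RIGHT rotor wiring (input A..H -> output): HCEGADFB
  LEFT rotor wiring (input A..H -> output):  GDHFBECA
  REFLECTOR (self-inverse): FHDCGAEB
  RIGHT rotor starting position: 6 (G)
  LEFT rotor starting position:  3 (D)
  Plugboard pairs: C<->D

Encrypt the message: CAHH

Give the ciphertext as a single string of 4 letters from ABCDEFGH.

Answer: BGFC

Derivation:
Char 1 ('C'): step: R->7, L=3; C->plug->D->R->F->L->D->refl->C->L'->A->R'->B->plug->B
Char 2 ('A'): step: R->0, L->4 (L advanced); A->plug->A->R->H->L->B->refl->H->L'->F->R'->G->plug->G
Char 3 ('H'): step: R->1, L=4; H->plug->H->R->G->L->D->refl->C->L'->E->R'->F->plug->F
Char 4 ('H'): step: R->2, L=4; H->plug->H->R->A->L->F->refl->A->L'->B->R'->D->plug->C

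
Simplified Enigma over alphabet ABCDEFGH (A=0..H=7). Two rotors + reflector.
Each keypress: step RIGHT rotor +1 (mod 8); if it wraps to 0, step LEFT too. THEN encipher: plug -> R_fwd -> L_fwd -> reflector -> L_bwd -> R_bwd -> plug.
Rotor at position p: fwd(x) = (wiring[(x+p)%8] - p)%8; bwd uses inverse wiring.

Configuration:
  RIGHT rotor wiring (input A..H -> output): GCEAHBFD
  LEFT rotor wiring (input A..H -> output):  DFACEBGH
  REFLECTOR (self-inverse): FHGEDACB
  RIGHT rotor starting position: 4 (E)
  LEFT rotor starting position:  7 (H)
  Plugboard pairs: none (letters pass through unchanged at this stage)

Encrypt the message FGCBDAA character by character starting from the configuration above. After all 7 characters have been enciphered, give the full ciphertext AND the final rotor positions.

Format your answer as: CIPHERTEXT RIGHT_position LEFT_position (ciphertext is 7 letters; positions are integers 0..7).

Char 1 ('F'): step: R->5, L=7; F->plug->F->R->H->L->H->refl->B->L'->D->R'->G->plug->G
Char 2 ('G'): step: R->6, L=7; G->plug->G->R->B->L->E->refl->D->L'->E->R'->D->plug->D
Char 3 ('C'): step: R->7, L=7; C->plug->C->R->D->L->B->refl->H->L'->H->R'->B->plug->B
Char 4 ('B'): step: R->0, L->0 (L advanced); B->plug->B->R->C->L->A->refl->F->L'->B->R'->F->plug->F
Char 5 ('D'): step: R->1, L=0; D->plug->D->R->G->L->G->refl->C->L'->D->R'->B->plug->B
Char 6 ('A'): step: R->2, L=0; A->plug->A->R->C->L->A->refl->F->L'->B->R'->F->plug->F
Char 7 ('A'): step: R->3, L=0; A->plug->A->R->F->L->B->refl->H->L'->H->R'->G->plug->G
Final: ciphertext=GDBFBFG, RIGHT=3, LEFT=0

Answer: GDBFBFG 3 0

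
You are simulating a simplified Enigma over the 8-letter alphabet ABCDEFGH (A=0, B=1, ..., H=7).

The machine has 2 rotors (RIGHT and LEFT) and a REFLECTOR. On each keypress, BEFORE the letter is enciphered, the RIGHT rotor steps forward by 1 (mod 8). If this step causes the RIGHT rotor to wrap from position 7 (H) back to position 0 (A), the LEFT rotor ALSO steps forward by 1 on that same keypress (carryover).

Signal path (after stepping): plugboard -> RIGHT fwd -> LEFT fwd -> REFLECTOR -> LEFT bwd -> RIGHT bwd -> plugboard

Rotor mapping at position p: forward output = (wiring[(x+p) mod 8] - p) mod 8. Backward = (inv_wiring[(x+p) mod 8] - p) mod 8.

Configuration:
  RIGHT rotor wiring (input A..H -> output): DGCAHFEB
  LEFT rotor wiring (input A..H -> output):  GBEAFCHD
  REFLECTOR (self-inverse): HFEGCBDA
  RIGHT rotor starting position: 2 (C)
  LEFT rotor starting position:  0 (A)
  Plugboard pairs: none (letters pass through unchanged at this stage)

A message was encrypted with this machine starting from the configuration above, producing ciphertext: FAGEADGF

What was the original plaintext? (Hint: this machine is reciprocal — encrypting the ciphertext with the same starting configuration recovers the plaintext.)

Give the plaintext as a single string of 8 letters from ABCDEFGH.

Char 1 ('F'): step: R->3, L=0; F->plug->F->R->A->L->G->refl->D->L'->H->R'->H->plug->H
Char 2 ('A'): step: R->4, L=0; A->plug->A->R->D->L->A->refl->H->L'->G->R'->G->plug->G
Char 3 ('G'): step: R->5, L=0; G->plug->G->R->D->L->A->refl->H->L'->G->R'->D->plug->D
Char 4 ('E'): step: R->6, L=0; E->plug->E->R->E->L->F->refl->B->L'->B->R'->G->plug->G
Char 5 ('A'): step: R->7, L=0; A->plug->A->R->C->L->E->refl->C->L'->F->R'->H->plug->H
Char 6 ('D'): step: R->0, L->1 (L advanced); D->plug->D->R->A->L->A->refl->H->L'->C->R'->C->plug->C
Char 7 ('G'): step: R->1, L=1; G->plug->G->R->A->L->A->refl->H->L'->C->R'->H->plug->H
Char 8 ('F'): step: R->2, L=1; F->plug->F->R->H->L->F->refl->B->L'->E->R'->H->plug->H

Answer: HGDGHCHH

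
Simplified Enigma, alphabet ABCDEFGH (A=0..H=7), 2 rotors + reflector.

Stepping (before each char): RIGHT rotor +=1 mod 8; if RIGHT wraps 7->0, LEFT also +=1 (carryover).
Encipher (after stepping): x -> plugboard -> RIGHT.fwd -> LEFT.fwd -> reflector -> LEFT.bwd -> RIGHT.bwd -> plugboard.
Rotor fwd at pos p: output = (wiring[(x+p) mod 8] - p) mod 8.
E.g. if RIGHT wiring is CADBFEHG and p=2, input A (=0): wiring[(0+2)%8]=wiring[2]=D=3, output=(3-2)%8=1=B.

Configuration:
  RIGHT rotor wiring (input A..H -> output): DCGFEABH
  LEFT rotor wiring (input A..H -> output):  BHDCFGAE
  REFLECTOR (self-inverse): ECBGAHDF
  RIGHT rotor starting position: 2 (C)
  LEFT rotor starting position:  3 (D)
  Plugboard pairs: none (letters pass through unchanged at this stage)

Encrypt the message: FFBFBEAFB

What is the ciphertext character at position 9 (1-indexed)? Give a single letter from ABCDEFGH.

Char 1 ('F'): step: R->3, L=3; F->plug->F->R->A->L->H->refl->F->L'->D->R'->H->plug->H
Char 2 ('F'): step: R->4, L=3; F->plug->F->R->G->L->E->refl->A->L'->H->R'->E->plug->E
Char 3 ('B'): step: R->5, L=3; B->plug->B->R->E->L->B->refl->C->L'->B->R'->F->plug->F
Char 4 ('F'): step: R->6, L=3; F->plug->F->R->H->L->A->refl->E->L'->G->R'->G->plug->G
Char 5 ('B'): step: R->7, L=3; B->plug->B->R->E->L->B->refl->C->L'->B->R'->G->plug->G
Char 6 ('E'): step: R->0, L->4 (L advanced); E->plug->E->R->E->L->F->refl->H->L'->G->R'->C->plug->C
Char 7 ('A'): step: R->1, L=4; A->plug->A->R->B->L->C->refl->B->L'->A->R'->F->plug->F
Char 8 ('F'): step: R->2, L=4; F->plug->F->R->F->L->D->refl->G->L'->H->R'->E->plug->E
Char 9 ('B'): step: R->3, L=4; B->plug->B->R->B->L->C->refl->B->L'->A->R'->F->plug->F

F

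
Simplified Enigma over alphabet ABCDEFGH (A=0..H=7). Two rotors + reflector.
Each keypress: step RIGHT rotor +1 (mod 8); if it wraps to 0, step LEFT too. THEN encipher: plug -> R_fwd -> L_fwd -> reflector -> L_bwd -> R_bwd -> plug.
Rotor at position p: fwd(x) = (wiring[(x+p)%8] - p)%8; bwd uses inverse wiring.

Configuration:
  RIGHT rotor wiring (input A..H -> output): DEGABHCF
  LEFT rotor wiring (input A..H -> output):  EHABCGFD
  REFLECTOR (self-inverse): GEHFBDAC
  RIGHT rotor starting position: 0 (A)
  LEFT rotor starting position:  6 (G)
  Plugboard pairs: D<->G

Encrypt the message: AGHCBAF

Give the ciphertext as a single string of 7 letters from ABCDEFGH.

Char 1 ('A'): step: R->1, L=6; A->plug->A->R->D->L->B->refl->E->L'->G->R'->E->plug->E
Char 2 ('G'): step: R->2, L=6; G->plug->D->R->F->L->D->refl->F->L'->B->R'->G->plug->D
Char 3 ('H'): step: R->3, L=6; H->plug->H->R->D->L->B->refl->E->L'->G->R'->B->plug->B
Char 4 ('C'): step: R->4, L=6; C->plug->C->R->G->L->E->refl->B->L'->D->R'->B->plug->B
Char 5 ('B'): step: R->5, L=6; B->plug->B->R->F->L->D->refl->F->L'->B->R'->F->plug->F
Char 6 ('A'): step: R->6, L=6; A->plug->A->R->E->L->C->refl->H->L'->A->R'->E->plug->E
Char 7 ('F'): step: R->7, L=6; F->plug->F->R->C->L->G->refl->A->L'->H->R'->D->plug->G

Answer: EDBBFEG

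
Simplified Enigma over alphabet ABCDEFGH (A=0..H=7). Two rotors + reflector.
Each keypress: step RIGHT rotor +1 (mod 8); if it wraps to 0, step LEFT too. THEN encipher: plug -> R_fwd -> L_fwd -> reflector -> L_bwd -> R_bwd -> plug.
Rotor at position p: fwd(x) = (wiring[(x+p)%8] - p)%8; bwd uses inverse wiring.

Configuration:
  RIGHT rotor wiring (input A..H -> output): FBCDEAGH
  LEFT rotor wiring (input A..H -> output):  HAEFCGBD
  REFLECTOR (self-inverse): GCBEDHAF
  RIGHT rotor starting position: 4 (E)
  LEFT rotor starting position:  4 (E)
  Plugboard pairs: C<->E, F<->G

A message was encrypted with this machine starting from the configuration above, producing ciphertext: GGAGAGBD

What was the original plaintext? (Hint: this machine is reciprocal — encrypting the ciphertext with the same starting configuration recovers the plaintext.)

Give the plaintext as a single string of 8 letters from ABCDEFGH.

Char 1 ('G'): step: R->5, L=4; G->plug->F->R->F->L->E->refl->D->L'->E->R'->E->plug->C
Char 2 ('G'): step: R->6, L=4; G->plug->F->R->F->L->E->refl->D->L'->E->R'->E->plug->C
Char 3 ('A'): step: R->7, L=4; A->plug->A->R->A->L->G->refl->A->L'->G->R'->B->plug->B
Char 4 ('G'): step: R->0, L->5 (L advanced); G->plug->F->R->A->L->B->refl->C->L'->D->R'->D->plug->D
Char 5 ('A'): step: R->1, L=5; A->plug->A->R->A->L->B->refl->C->L'->D->R'->D->plug->D
Char 6 ('G'): step: R->2, L=5; G->plug->F->R->F->L->H->refl->F->L'->H->R'->H->plug->H
Char 7 ('B'): step: R->3, L=5; B->plug->B->R->B->L->E->refl->D->L'->E->R'->E->plug->C
Char 8 ('D'): step: R->4, L=5; D->plug->D->R->D->L->C->refl->B->L'->A->R'->A->plug->A

Answer: CCBDDHCA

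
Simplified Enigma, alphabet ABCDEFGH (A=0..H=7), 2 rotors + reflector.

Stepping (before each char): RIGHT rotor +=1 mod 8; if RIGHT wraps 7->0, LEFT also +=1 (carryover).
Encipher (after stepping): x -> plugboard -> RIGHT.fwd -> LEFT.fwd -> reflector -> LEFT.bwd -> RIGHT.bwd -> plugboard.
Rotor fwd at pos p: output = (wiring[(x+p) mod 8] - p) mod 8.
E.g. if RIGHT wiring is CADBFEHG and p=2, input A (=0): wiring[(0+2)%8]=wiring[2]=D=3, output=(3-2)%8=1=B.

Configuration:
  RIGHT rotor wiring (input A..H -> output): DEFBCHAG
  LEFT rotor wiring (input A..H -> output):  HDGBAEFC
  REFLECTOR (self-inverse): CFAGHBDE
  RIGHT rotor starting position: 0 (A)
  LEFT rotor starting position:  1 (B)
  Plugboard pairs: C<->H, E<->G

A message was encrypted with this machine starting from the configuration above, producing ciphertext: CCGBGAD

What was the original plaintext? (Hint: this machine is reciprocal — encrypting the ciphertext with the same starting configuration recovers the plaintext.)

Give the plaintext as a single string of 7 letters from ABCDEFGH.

Char 1 ('C'): step: R->1, L=1; C->plug->H->R->C->L->A->refl->C->L'->A->R'->C->plug->H
Char 2 ('C'): step: R->2, L=1; C->plug->H->R->C->L->A->refl->C->L'->A->R'->C->plug->H
Char 3 ('G'): step: R->3, L=1; G->plug->E->R->D->L->H->refl->E->L'->F->R'->D->plug->D
Char 4 ('B'): step: R->4, L=1; B->plug->B->R->D->L->H->refl->E->L'->F->R'->H->plug->C
Char 5 ('G'): step: R->5, L=1; G->plug->E->R->H->L->G->refl->D->L'->E->R'->G->plug->E
Char 6 ('A'): step: R->6, L=1; A->plug->A->R->C->L->A->refl->C->L'->A->R'->B->plug->B
Char 7 ('D'): step: R->7, L=1; D->plug->D->R->G->L->B->refl->F->L'->B->R'->H->plug->C

Answer: HHDCEBC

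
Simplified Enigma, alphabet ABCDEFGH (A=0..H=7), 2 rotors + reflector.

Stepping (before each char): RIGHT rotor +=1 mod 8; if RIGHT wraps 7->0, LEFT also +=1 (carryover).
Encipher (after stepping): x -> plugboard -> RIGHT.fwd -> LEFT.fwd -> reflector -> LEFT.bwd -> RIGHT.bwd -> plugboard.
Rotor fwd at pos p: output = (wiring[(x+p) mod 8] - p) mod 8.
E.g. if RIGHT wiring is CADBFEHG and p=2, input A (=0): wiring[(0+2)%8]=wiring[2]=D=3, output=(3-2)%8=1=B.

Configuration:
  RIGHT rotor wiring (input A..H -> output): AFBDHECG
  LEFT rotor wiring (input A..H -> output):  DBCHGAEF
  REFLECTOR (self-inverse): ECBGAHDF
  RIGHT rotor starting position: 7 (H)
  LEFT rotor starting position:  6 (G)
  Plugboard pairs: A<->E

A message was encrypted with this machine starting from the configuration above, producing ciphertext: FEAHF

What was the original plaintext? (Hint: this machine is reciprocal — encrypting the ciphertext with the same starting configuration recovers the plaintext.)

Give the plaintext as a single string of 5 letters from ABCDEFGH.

Char 1 ('F'): step: R->0, L->7 (L advanced); F->plug->F->R->E->L->A->refl->E->L'->B->R'->C->plug->C
Char 2 ('E'): step: R->1, L=7; E->plug->A->R->E->L->A->refl->E->L'->B->R'->F->plug->F
Char 3 ('A'): step: R->2, L=7; A->plug->E->R->A->L->G->refl->D->L'->D->R'->H->plug->H
Char 4 ('H'): step: R->3, L=7; H->plug->H->R->G->L->B->refl->C->L'->C->R'->G->plug->G
Char 5 ('F'): step: R->4, L=7; F->plug->F->R->B->L->E->refl->A->L'->E->R'->E->plug->A

Answer: CFHGA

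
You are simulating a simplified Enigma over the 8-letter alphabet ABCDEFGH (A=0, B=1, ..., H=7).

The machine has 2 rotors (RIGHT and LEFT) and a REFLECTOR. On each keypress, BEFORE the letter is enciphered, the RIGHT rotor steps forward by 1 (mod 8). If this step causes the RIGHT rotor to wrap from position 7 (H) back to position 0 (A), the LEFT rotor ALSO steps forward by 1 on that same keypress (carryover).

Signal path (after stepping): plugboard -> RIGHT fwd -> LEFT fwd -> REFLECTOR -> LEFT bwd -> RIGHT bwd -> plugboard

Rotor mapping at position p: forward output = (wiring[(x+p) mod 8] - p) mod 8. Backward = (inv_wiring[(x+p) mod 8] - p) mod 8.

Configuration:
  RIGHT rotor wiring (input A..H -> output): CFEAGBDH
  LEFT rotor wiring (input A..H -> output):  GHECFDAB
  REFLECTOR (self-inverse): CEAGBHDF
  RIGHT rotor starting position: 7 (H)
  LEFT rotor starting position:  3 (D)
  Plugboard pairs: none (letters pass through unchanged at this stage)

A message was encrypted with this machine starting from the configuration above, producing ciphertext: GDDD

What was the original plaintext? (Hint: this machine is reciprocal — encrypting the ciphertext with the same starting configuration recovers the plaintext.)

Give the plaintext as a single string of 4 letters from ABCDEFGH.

Answer: FCFG

Derivation:
Char 1 ('G'): step: R->0, L->4 (L advanced); G->plug->G->R->D->L->F->refl->H->L'->B->R'->F->plug->F
Char 2 ('D'): step: R->1, L=4; D->plug->D->R->F->L->D->refl->G->L'->H->R'->C->plug->C
Char 3 ('D'): step: R->2, L=4; D->plug->D->R->H->L->G->refl->D->L'->F->R'->F->plug->F
Char 4 ('D'): step: R->3, L=4; D->plug->D->R->A->L->B->refl->E->L'->C->R'->G->plug->G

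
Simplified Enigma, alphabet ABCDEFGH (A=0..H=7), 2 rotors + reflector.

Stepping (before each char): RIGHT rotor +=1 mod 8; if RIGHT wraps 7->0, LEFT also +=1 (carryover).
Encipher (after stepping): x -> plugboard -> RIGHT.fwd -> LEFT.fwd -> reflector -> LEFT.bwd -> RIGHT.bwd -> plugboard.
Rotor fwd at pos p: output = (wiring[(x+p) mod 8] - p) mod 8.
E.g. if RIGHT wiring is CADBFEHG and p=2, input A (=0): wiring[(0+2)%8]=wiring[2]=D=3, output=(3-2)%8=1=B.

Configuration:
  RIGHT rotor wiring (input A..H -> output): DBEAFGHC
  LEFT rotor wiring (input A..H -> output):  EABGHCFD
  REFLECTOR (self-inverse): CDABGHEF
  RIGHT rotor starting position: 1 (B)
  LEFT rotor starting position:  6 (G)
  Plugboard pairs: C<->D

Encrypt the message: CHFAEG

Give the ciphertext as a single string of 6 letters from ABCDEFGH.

Char 1 ('C'): step: R->2, L=6; C->plug->D->R->E->L->D->refl->B->L'->G->R'->B->plug->B
Char 2 ('H'): step: R->3, L=6; H->plug->H->R->B->L->F->refl->H->L'->A->R'->F->plug->F
Char 3 ('F'): step: R->4, L=6; F->plug->F->R->F->L->A->refl->C->L'->D->R'->C->plug->D
Char 4 ('A'): step: R->5, L=6; A->plug->A->R->B->L->F->refl->H->L'->A->R'->H->plug->H
Char 5 ('E'): step: R->6, L=6; E->plug->E->R->G->L->B->refl->D->L'->E->R'->B->plug->B
Char 6 ('G'): step: R->7, L=6; G->plug->G->R->H->L->E->refl->G->L'->C->R'->C->plug->D

Answer: BFDHBD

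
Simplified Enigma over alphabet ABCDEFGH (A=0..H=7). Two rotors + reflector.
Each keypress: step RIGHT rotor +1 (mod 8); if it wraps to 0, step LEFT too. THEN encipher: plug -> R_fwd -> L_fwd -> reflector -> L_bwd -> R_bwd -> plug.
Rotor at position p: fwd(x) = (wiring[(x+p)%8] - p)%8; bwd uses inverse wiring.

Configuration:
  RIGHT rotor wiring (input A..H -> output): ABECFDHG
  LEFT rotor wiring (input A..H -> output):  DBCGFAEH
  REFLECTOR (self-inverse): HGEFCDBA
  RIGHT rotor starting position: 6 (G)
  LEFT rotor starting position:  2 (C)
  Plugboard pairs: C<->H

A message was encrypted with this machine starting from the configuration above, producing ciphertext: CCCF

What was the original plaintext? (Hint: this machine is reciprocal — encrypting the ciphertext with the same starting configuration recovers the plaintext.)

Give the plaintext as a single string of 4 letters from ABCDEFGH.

Char 1 ('C'): step: R->7, L=2; C->plug->H->R->A->L->A->refl->H->L'->H->R'->A->plug->A
Char 2 ('C'): step: R->0, L->3 (L advanced); C->plug->H->R->G->L->G->refl->B->L'->D->R'->F->plug->F
Char 3 ('C'): step: R->1, L=3; C->plug->H->R->H->L->H->refl->A->L'->F->R'->G->plug->G
Char 4 ('F'): step: R->2, L=3; F->plug->F->R->E->L->E->refl->C->L'->B->R'->D->plug->D

Answer: AFGD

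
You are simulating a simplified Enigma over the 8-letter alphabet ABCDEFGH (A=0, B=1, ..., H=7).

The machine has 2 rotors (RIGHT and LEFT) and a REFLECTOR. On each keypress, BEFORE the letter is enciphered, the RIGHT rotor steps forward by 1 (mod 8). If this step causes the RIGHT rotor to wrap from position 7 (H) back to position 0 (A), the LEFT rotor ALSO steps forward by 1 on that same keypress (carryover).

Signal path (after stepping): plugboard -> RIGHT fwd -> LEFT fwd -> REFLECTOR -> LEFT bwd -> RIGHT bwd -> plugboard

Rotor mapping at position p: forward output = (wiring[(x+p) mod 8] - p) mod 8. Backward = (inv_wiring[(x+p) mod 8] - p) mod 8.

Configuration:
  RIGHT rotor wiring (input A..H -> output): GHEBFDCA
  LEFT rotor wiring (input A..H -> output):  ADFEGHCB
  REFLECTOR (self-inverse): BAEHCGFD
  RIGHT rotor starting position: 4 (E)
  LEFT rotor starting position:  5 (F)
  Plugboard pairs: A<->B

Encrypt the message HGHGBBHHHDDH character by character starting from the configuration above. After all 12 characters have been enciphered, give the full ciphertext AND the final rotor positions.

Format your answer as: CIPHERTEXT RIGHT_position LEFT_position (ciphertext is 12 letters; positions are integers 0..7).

Answer: EHFHGEGFEBHG 0 7

Derivation:
Char 1 ('H'): step: R->5, L=5; H->plug->H->R->A->L->C->refl->E->L'->C->R'->E->plug->E
Char 2 ('G'): step: R->6, L=5; G->plug->G->R->H->L->B->refl->A->L'->F->R'->H->plug->H
Char 3 ('H'): step: R->7, L=5; H->plug->H->R->D->L->D->refl->H->L'->G->R'->F->plug->F
Char 4 ('G'): step: R->0, L->6 (L advanced); G->plug->G->R->C->L->C->refl->E->L'->A->R'->H->plug->H
Char 5 ('B'): step: R->1, L=6; B->plug->A->R->G->L->A->refl->B->L'->H->R'->G->plug->G
Char 6 ('B'): step: R->2, L=6; B->plug->A->R->C->L->C->refl->E->L'->A->R'->E->plug->E
Char 7 ('H'): step: R->3, L=6; H->plug->H->R->B->L->D->refl->H->L'->E->R'->G->plug->G
Char 8 ('H'): step: R->4, L=6; H->plug->H->R->F->L->G->refl->F->L'->D->R'->F->plug->F
Char 9 ('H'): step: R->5, L=6; H->plug->H->R->A->L->E->refl->C->L'->C->R'->E->plug->E
Char 10 ('D'): step: R->6, L=6; D->plug->D->R->B->L->D->refl->H->L'->E->R'->A->plug->B
Char 11 ('D'): step: R->7, L=6; D->plug->D->R->F->L->G->refl->F->L'->D->R'->H->plug->H
Char 12 ('H'): step: R->0, L->7 (L advanced); H->plug->H->R->A->L->C->refl->E->L'->C->R'->G->plug->G
Final: ciphertext=EHFHGEGFEBHG, RIGHT=0, LEFT=7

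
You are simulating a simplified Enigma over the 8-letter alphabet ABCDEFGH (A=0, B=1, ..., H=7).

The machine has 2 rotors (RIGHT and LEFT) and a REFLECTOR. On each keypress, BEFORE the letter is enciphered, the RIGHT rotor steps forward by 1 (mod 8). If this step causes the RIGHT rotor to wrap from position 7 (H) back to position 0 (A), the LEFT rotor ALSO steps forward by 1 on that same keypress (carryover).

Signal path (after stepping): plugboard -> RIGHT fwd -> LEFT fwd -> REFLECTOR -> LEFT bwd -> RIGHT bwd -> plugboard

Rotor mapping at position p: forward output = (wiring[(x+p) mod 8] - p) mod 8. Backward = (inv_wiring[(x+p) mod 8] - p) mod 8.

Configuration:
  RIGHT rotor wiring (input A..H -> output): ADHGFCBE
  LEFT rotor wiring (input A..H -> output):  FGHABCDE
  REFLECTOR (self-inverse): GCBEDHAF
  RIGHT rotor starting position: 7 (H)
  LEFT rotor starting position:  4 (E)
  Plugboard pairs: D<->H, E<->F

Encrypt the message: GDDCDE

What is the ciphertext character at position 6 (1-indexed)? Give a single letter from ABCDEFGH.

Char 1 ('G'): step: R->0, L->5 (L advanced); G->plug->G->R->B->L->G->refl->A->L'->D->R'->B->plug->B
Char 2 ('D'): step: R->1, L=5; D->plug->H->R->H->L->E->refl->D->L'->G->R'->B->plug->B
Char 3 ('D'): step: R->2, L=5; D->plug->H->R->B->L->G->refl->A->L'->D->R'->C->plug->C
Char 4 ('C'): step: R->3, L=5; C->plug->C->R->H->L->E->refl->D->L'->G->R'->D->plug->H
Char 5 ('D'): step: R->4, L=5; D->plug->H->R->C->L->H->refl->F->L'->A->R'->D->plug->H
Char 6 ('E'): step: R->5, L=5; E->plug->F->R->C->L->H->refl->F->L'->A->R'->H->plug->D

D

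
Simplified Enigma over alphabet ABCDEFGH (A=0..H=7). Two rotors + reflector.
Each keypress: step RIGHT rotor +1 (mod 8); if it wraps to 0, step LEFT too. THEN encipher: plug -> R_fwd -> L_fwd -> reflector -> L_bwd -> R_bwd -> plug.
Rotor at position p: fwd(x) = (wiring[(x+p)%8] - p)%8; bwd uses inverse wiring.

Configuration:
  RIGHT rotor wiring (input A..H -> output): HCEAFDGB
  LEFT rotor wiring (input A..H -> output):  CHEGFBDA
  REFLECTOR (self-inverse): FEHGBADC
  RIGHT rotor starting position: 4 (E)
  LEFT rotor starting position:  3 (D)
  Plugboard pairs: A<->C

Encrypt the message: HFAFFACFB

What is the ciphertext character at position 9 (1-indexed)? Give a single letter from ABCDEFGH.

Char 1 ('H'): step: R->5, L=3; H->plug->H->R->A->L->D->refl->G->L'->C->R'->D->plug->D
Char 2 ('F'): step: R->6, L=3; F->plug->F->R->C->L->G->refl->D->L'->A->R'->A->plug->C
Char 3 ('A'): step: R->7, L=3; A->plug->C->R->D->L->A->refl->F->L'->E->R'->G->plug->G
Char 4 ('F'): step: R->0, L->4 (L advanced); F->plug->F->R->D->L->E->refl->B->L'->A->R'->D->plug->D
Char 5 ('F'): step: R->1, L=4; F->plug->F->R->F->L->D->refl->G->L'->E->R'->D->plug->D
Char 6 ('A'): step: R->2, L=4; A->plug->C->R->D->L->E->refl->B->L'->A->R'->H->plug->H
Char 7 ('C'): step: R->3, L=4; C->plug->A->R->F->L->D->refl->G->L'->E->R'->F->plug->F
Char 8 ('F'): step: R->4, L=4; F->plug->F->R->G->L->A->refl->F->L'->B->R'->A->plug->C
Char 9 ('B'): step: R->5, L=4; B->plug->B->R->B->L->F->refl->A->L'->G->R'->A->plug->C

C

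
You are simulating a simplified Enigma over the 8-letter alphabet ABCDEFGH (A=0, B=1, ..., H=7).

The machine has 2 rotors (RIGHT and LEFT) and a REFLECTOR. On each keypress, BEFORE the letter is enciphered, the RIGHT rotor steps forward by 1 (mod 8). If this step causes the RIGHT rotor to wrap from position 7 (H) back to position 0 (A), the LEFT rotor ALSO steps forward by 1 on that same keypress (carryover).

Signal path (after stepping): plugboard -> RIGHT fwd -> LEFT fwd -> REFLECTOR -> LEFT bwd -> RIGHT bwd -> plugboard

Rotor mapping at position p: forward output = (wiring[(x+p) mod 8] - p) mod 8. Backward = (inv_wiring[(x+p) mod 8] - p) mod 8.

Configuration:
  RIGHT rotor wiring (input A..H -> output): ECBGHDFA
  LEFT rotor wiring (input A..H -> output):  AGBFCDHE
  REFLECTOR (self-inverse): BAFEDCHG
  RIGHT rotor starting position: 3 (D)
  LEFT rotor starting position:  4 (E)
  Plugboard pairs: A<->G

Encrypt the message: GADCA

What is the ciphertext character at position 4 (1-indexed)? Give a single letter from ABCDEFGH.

Char 1 ('G'): step: R->4, L=4; G->plug->A->R->D->L->A->refl->B->L'->H->R'->B->plug->B
Char 2 ('A'): step: R->5, L=4; A->plug->G->R->B->L->H->refl->G->L'->A->R'->B->plug->B
Char 3 ('D'): step: R->6, L=4; D->plug->D->R->E->L->E->refl->D->L'->C->R'->B->plug->B
Char 4 ('C'): step: R->7, L=4; C->plug->C->R->D->L->A->refl->B->L'->H->R'->E->plug->E

E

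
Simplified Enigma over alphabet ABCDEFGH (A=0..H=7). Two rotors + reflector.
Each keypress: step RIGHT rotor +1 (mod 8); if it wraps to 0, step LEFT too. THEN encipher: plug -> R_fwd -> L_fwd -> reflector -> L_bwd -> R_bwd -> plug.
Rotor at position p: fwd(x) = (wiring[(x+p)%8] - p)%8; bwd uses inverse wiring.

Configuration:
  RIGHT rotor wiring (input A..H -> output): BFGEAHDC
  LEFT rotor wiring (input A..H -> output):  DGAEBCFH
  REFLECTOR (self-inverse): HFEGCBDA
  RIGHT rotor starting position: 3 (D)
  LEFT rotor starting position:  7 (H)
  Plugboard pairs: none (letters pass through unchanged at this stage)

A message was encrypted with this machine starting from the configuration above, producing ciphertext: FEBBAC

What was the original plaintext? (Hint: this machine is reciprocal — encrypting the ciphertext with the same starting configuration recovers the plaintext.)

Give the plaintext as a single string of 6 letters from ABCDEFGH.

Answer: EACGEB

Derivation:
Char 1 ('F'): step: R->4, L=7; F->plug->F->R->B->L->E->refl->C->L'->F->R'->E->plug->E
Char 2 ('E'): step: R->5, L=7; E->plug->E->R->A->L->A->refl->H->L'->C->R'->A->plug->A
Char 3 ('B'): step: R->6, L=7; B->plug->B->R->E->L->F->refl->B->L'->D->R'->C->plug->C
Char 4 ('B'): step: R->7, L=7; B->plug->B->R->C->L->H->refl->A->L'->A->R'->G->plug->G
Char 5 ('A'): step: R->0, L->0 (L advanced); A->plug->A->R->B->L->G->refl->D->L'->A->R'->E->plug->E
Char 6 ('C'): step: R->1, L=0; C->plug->C->R->D->L->E->refl->C->L'->F->R'->B->plug->B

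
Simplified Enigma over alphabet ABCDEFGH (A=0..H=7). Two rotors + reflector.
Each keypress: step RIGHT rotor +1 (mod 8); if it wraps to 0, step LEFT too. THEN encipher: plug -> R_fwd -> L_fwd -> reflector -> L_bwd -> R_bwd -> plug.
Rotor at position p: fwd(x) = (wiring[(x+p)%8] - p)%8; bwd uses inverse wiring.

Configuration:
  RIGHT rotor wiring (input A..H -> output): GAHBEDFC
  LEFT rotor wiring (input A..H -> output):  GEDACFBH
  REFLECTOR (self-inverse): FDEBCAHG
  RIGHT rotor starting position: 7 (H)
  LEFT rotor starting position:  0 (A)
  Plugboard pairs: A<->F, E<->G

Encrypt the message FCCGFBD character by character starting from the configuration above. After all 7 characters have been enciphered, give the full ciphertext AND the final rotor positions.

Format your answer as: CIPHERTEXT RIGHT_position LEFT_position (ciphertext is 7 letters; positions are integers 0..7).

Answer: HDHEEGE 6 1

Derivation:
Char 1 ('F'): step: R->0, L->1 (L advanced); F->plug->A->R->G->L->G->refl->H->L'->C->R'->H->plug->H
Char 2 ('C'): step: R->1, L=1; C->plug->C->R->A->L->D->refl->B->L'->D->R'->D->plug->D
Char 3 ('C'): step: R->2, L=1; C->plug->C->R->C->L->H->refl->G->L'->G->R'->H->plug->H
Char 4 ('G'): step: R->3, L=1; G->plug->E->R->H->L->F->refl->A->L'->F->R'->G->plug->E
Char 5 ('F'): step: R->4, L=1; F->plug->A->R->A->L->D->refl->B->L'->D->R'->G->plug->E
Char 6 ('B'): step: R->5, L=1; B->plug->B->R->A->L->D->refl->B->L'->D->R'->E->plug->G
Char 7 ('D'): step: R->6, L=1; D->plug->D->R->C->L->H->refl->G->L'->G->R'->G->plug->E
Final: ciphertext=HDHEEGE, RIGHT=6, LEFT=1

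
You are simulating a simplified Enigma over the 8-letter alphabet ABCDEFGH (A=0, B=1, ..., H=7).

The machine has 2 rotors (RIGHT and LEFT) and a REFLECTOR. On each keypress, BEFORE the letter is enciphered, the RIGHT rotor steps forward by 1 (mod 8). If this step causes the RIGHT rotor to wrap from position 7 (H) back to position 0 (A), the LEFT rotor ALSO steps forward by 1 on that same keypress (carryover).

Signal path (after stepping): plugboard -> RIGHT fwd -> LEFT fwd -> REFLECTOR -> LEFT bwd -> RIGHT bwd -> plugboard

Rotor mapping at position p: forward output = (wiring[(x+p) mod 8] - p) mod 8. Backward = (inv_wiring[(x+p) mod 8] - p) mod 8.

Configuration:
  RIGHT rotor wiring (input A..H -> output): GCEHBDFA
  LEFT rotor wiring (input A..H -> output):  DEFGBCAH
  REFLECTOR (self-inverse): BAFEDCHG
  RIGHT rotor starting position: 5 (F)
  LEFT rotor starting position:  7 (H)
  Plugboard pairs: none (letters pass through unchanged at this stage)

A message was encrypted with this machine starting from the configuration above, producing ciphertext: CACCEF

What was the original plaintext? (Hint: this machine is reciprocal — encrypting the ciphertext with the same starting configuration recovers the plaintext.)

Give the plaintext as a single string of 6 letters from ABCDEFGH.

Char 1 ('C'): step: R->6, L=7; C->plug->C->R->A->L->A->refl->B->L'->H->R'->A->plug->A
Char 2 ('A'): step: R->7, L=7; A->plug->A->R->B->L->E->refl->D->L'->G->R'->H->plug->H
Char 3 ('C'): step: R->0, L->0 (L advanced); C->plug->C->R->E->L->B->refl->A->L'->G->R'->A->plug->A
Char 4 ('C'): step: R->1, L=0; C->plug->C->R->G->L->A->refl->B->L'->E->R'->F->plug->F
Char 5 ('E'): step: R->2, L=0; E->plug->E->R->D->L->G->refl->H->L'->H->R'->C->plug->C
Char 6 ('F'): step: R->3, L=0; F->plug->F->R->D->L->G->refl->H->L'->H->R'->G->plug->G

Answer: AHAFCG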